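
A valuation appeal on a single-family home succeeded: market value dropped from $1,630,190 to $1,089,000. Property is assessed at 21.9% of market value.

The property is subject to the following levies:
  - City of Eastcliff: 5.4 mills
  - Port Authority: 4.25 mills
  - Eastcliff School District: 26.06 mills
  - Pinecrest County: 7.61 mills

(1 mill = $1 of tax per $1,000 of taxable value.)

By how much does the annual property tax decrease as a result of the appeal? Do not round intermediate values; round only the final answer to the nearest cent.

$5,134.31

Old assessed value = $1,630,190 × 0.219 = $357,011.61
New assessed value = $1,089,000 × 0.219 = $238,491
Combined rate = 0.0054 + 0.00425 + 0.02606 + 0.00761 = 0.04332
Old tax = $357,011.61 × 0.04332 = $15,465.7429452
New tax = $238,491 × 0.04332 = $10,331.43012
Reduction = $15,465.7429452 − $10,331.43012 = $5,134.3128252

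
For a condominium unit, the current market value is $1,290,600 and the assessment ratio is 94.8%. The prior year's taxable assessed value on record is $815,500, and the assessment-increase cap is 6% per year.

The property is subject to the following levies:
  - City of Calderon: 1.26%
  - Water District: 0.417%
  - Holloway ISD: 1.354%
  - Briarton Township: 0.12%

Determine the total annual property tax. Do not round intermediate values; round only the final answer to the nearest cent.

$27,238.19

Uncapped assessed value = $1,290,600 × 0.948 = $1,223,488.8
Cap limit = $815,500 × 1.06 = $864,430
Taxable assessed value = min($1,223,488.8, $864,430) = $864,430 (cap binds)
City of Calderon: $864,430 × 0.0126 = $10,891.818
Water District: $864,430 × 0.00417 = $3,604.6731
Holloway ISD: $864,430 × 0.01354 = $11,704.3822
Briarton Township: $864,430 × 0.0012 = $1,037.316
Total = $27,238.1893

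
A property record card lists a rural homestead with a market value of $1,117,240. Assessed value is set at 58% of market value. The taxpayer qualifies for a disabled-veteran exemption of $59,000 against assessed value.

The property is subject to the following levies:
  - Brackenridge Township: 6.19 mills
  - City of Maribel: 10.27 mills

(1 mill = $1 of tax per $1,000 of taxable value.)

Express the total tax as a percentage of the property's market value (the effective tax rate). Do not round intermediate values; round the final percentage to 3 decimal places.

Assessed value = $1,117,240 × 0.58 = $647,999.2
Taxable value = $647,999.2 − $59,000 = $588,999.2
Brackenridge Township: $588,999.2 × 0.00619 = $3,645.905048
City of Maribel: $588,999.2 × 0.01027 = $6,049.021784
Total tax = $9,694.926832
Effective rate = $9,694.926832 ÷ $1,117,240 = 0.868% of market value

0.868%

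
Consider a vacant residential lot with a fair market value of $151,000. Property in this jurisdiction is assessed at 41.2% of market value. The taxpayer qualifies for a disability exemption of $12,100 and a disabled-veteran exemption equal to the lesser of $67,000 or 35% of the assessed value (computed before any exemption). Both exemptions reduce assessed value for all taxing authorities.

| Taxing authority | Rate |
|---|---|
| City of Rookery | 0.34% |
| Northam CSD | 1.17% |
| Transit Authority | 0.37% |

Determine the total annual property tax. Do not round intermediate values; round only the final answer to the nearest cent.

$532.75

Assessed value = $151,000 × 0.412 = $62,212
Disabled-veteran exemption = min($67,000, 35% × $62,212) = min($67,000, $21,774.2) = $21,774.2 (percentage binds)
Taxable value = $62,212 − $12,100 − $21,774.2 = $28,337.8
City of Rookery: $28,337.8 × 0.0034 = $96.34852
Northam CSD: $28,337.8 × 0.0117 = $331.55226
Transit Authority: $28,337.8 × 0.0037 = $104.84986
Total = $532.75064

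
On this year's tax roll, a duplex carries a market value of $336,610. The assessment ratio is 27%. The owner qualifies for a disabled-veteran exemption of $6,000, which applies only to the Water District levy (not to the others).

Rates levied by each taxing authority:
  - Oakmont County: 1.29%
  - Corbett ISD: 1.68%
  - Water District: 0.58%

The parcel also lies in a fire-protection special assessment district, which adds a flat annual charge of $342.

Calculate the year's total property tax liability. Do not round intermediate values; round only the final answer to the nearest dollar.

Assessed value = $336,610 × 0.27 = $90,884.7
Oakmont County: $90,884.7 × 0.0129 = $1,172.41263
Corbett ISD: $90,884.7 × 0.0168 = $1,526.86296
Water District: ($90,884.7 − $6,000) × 0.0058 = $84,884.7 × 0.0058 = $492.33126
Levies subtotal = $3,191.60685
Total = $3,191.60685 + $342 = $3,533.60685

$3,534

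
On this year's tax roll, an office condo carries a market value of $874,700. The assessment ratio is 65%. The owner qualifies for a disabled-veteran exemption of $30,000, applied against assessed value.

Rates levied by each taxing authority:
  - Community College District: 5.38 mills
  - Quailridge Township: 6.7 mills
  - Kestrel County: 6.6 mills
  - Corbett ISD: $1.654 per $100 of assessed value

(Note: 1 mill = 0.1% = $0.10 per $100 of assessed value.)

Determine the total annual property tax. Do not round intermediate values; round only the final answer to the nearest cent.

$18,967.91

Assessed value = $874,700 × 0.65 = $568,555
Taxable value = $568,555 − $30,000 = $538,555
Community College District: $538,555 × 0.00538 = $2,897.4259
Quailridge Township: $538,555 × 0.0067 = $3,608.3185
Kestrel County: $538,555 × 0.0066 = $3,554.463
Corbett ISD: $538,555 × 0.01654 = $8,907.6997
Total = $18,967.9071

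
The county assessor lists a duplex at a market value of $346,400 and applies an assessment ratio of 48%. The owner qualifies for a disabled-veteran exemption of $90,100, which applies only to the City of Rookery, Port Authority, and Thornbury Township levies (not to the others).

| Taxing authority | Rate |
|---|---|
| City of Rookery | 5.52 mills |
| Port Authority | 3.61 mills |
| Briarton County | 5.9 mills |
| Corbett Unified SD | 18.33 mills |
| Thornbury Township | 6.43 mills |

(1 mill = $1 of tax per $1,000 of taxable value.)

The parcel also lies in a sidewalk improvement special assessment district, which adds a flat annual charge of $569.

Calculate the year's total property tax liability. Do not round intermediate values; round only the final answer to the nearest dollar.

$5,783

Assessed value = $346,400 × 0.48 = $166,272
City of Rookery: ($166,272 − $90,100) × 0.00552 = $76,172 × 0.00552 = $420.46944
Port Authority: ($166,272 − $90,100) × 0.00361 = $76,172 × 0.00361 = $274.98092
Briarton County: $166,272 × 0.0059 = $981.0048
Corbett Unified SD: $166,272 × 0.01833 = $3,047.76576
Thornbury Township: ($166,272 − $90,100) × 0.00643 = $76,172 × 0.00643 = $489.78596
Levies subtotal = $5,214.00688
Total = $5,214.00688 + $569 = $5,783.00688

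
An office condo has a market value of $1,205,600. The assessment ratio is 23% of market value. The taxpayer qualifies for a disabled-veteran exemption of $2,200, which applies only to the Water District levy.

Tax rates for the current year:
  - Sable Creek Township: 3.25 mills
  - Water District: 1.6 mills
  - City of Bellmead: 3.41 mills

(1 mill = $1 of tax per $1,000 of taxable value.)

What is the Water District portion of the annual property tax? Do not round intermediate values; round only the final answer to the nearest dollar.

$440

Assessed value = $1,205,600 × 0.23 = $277,288
Water District taxable value = $277,288 − $2,200 = $275,088
Water District levy = $275,088 × 0.0016 = $440.1408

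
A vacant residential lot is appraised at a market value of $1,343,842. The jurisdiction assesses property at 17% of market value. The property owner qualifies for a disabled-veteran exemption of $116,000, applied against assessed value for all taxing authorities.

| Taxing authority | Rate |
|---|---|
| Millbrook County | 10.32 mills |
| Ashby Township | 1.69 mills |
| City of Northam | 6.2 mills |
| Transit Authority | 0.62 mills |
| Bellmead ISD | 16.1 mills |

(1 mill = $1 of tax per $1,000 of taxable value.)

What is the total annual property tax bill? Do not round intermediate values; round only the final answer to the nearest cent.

$3,927.99

Assessed value = $1,343,842 × 0.17 = $228,453.14
Taxable value = $228,453.14 − $116,000 = $112,453.14
Millbrook County: $112,453.14 × 0.01032 = $1,160.5164048
Ashby Township: $112,453.14 × 0.00169 = $190.0458066
City of Northam: $112,453.14 × 0.0062 = $697.209468
Transit Authority: $112,453.14 × 0.00062 = $69.7209468
Bellmead ISD: $112,453.14 × 0.0161 = $1,810.495554
Total = $1,160.5164048 + $190.0458066 + $697.209468 + $69.7209468 + $1,810.495554 = $3,927.9881802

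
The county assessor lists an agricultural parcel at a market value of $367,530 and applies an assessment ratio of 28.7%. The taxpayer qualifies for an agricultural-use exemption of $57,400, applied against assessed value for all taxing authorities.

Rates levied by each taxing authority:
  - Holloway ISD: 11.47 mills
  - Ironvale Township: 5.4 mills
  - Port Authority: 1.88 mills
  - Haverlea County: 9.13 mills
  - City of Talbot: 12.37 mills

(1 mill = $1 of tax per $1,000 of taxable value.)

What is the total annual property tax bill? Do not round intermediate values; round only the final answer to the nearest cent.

$1,935.26

Assessed value = $367,530 × 0.287 = $105,481.11
Taxable value = $105,481.11 − $57,400 = $48,081.11
Holloway ISD: $48,081.11 × 0.01147 = $551.4903317
Ironvale Township: $48,081.11 × 0.0054 = $259.637994
Port Authority: $48,081.11 × 0.00188 = $90.3924868
Haverlea County: $48,081.11 × 0.00913 = $438.9805343
City of Talbot: $48,081.11 × 0.01237 = $594.7633307
Total = $551.4903317 + $259.637994 + $90.3924868 + $438.9805343 + $594.7633307 = $1,935.2646775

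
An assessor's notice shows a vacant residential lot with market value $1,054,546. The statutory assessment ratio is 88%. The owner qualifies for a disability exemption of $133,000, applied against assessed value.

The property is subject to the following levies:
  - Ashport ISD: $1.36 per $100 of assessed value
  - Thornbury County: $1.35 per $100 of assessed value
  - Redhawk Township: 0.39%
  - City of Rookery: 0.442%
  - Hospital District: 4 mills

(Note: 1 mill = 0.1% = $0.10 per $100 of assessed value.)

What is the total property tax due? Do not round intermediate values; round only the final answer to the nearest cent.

Assessed value = $1,054,546 × 0.88 = $928,000.48
Taxable value = $928,000.48 − $133,000 = $795,000.48
Ashport ISD: $795,000.48 × 0.0136 = $10,812.006528
Thornbury County: $795,000.48 × 0.0135 = $10,732.50648
Redhawk Township: $795,000.48 × 0.0039 = $3,100.501872
City of Rookery: $795,000.48 × 0.00442 = $3,513.9021216
Hospital District: $795,000.48 × 0.004 = $3,180.00192
Total = $31,338.9189216

$31,338.92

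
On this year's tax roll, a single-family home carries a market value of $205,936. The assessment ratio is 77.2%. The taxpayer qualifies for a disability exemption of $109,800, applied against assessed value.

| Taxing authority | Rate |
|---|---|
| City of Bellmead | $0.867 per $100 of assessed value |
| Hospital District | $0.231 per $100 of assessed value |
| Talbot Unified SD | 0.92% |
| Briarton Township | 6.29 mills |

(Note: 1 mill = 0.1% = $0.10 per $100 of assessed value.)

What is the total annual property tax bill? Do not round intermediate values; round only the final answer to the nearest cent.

Assessed value = $205,936 × 0.772 = $158,982.592
Taxable value = $158,982.592 − $109,800 = $49,182.592
City of Bellmead: $49,182.592 × 0.00867 = $426.41307264
Hospital District: $49,182.592 × 0.00231 = $113.61178752
Talbot Unified SD: $49,182.592 × 0.0092 = $452.4798464
Briarton Township: $49,182.592 × 0.00629 = $309.35850368
Total = $1,301.86321024

$1,301.86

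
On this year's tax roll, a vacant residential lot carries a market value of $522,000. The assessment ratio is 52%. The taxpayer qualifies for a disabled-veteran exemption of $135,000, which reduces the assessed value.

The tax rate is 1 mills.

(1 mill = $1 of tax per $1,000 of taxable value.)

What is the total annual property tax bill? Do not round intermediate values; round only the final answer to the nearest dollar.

$136

Assessed value = $522,000 × 0.52 = $271,440
Taxable value = $271,440 − $135,000 = $136,440
Tax = $136,440 × 0.001 = $136.44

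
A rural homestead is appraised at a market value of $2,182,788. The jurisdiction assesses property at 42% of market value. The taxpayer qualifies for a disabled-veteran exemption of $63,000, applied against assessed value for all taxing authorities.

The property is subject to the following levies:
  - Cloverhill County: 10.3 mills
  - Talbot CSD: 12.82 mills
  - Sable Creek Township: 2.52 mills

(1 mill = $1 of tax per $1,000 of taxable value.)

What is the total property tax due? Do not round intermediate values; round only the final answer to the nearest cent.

$21,890.69

Assessed value = $2,182,788 × 0.42 = $916,770.96
Taxable value = $916,770.96 − $63,000 = $853,770.96
Cloverhill County: $853,770.96 × 0.0103 = $8,793.840888
Talbot CSD: $853,770.96 × 0.01282 = $10,945.3437072
Sable Creek Township: $853,770.96 × 0.00252 = $2,151.5028192
Total = $8,793.840888 + $10,945.3437072 + $2,151.5028192 = $21,890.6874144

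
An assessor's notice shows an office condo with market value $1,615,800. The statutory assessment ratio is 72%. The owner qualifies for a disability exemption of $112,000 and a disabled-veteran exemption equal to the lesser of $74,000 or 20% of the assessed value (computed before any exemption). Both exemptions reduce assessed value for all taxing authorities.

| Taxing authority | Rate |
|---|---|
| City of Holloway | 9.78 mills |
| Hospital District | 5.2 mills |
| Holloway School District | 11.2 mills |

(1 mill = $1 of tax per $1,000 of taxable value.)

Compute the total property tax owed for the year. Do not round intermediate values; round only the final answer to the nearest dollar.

$25,588

Assessed value = $1,615,800 × 0.72 = $1,163,376
Disabled-veteran exemption = min($74,000, 20% × $1,163,376) = min($74,000, $232,675.2) = $74,000 (dollar cap binds)
Taxable value = $1,163,376 − $112,000 − $74,000 = $977,376
City of Holloway: $977,376 × 0.00978 = $9,558.73728
Hospital District: $977,376 × 0.0052 = $5,082.3552
Holloway School District: $977,376 × 0.0112 = $10,946.6112
Total = $25,587.70368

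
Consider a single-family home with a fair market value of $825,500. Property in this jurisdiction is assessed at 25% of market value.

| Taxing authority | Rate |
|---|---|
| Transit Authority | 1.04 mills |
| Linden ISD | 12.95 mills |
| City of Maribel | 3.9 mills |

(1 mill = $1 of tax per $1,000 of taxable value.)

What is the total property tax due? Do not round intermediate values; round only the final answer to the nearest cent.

$3,692.05

Assessed value = $825,500 × 0.25 = $206,375
Transit Authority: $206,375 × 0.00104 = $214.63
Linden ISD: $206,375 × 0.01295 = $2,672.55625
City of Maribel: $206,375 × 0.0039 = $804.8625
Total = $214.63 + $2,672.55625 + $804.8625 = $3,692.04875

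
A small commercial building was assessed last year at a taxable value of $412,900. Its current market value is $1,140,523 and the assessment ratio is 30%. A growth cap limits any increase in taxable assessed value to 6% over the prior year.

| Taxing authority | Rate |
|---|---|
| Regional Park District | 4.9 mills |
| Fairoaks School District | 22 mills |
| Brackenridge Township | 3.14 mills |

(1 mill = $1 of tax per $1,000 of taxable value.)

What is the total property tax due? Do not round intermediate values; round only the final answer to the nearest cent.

$10,278.39

Uncapped assessed value = $1,140,523 × 0.3 = $342,156.9
Cap limit = $412,900 × 1.06 = $437,674
Taxable assessed value = min($342,156.9, $437,674) = $342,156.9 (cap does not bind)
Regional Park District: $342,156.9 × 0.0049 = $1,676.56881
Fairoaks School District: $342,156.9 × 0.022 = $7,527.4518
Brackenridge Township: $342,156.9 × 0.00314 = $1,074.372666
Total = $10,278.393276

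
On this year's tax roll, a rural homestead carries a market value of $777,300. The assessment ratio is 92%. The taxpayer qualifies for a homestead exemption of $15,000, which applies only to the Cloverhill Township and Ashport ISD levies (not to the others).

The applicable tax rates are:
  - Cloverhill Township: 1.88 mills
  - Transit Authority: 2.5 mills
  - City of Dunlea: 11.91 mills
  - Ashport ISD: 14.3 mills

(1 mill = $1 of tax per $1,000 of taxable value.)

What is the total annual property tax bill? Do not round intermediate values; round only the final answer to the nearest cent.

Assessed value = $777,300 × 0.92 = $715,116
Cloverhill Township: ($715,116 − $15,000) × 0.00188 = $700,116 × 0.00188 = $1,316.21808
Transit Authority: $715,116 × 0.0025 = $1,787.79
City of Dunlea: $715,116 × 0.01191 = $8,517.03156
Ashport ISD: ($715,116 − $15,000) × 0.0143 = $700,116 × 0.0143 = $10,011.6588
Total = $21,632.69844

$21,632.70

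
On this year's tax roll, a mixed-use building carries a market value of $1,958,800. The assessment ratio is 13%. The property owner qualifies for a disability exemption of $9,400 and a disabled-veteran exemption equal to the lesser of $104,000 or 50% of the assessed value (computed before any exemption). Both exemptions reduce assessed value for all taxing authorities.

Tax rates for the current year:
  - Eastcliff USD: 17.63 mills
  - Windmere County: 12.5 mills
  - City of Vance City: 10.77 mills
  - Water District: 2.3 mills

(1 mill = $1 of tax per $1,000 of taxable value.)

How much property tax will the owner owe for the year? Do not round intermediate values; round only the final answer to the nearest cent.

$6,101.74

Assessed value = $1,958,800 × 0.13 = $254,644
Disabled-veteran exemption = min($104,000, 50% × $254,644) = min($104,000, $127,322) = $104,000 (dollar cap binds)
Taxable value = $254,644 − $9,400 − $104,000 = $141,244
Eastcliff USD: $141,244 × 0.01763 = $2,490.13172
Windmere County: $141,244 × 0.0125 = $1,765.55
City of Vance City: $141,244 × 0.01077 = $1,521.19788
Water District: $141,244 × 0.0023 = $324.8612
Total = $6,101.7408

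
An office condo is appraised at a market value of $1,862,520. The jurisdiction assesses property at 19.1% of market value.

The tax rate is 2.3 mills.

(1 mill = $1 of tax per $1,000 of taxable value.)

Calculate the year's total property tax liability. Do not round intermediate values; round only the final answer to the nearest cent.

$818.21

Assessed value = $1,862,520 × 0.191 = $355,741.32
Tax = $355,741.32 × 0.0023 = $818.205036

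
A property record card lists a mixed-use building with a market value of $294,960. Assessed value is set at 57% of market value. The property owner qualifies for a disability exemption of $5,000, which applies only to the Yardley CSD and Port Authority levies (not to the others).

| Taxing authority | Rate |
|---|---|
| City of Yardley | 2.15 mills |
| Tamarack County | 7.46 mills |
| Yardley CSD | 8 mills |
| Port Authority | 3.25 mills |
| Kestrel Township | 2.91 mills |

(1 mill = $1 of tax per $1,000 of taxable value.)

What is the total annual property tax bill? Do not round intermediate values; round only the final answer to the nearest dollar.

Assessed value = $294,960 × 0.57 = $168,127.2
City of Yardley: $168,127.2 × 0.00215 = $361.47348
Tamarack County: $168,127.2 × 0.00746 = $1,254.228912
Yardley CSD: ($168,127.2 − $5,000) × 0.008 = $163,127.2 × 0.008 = $1,305.0176
Port Authority: ($168,127.2 − $5,000) × 0.00325 = $163,127.2 × 0.00325 = $530.1634
Kestrel Township: $168,127.2 × 0.00291 = $489.250152
Total = $3,940.133544

$3,940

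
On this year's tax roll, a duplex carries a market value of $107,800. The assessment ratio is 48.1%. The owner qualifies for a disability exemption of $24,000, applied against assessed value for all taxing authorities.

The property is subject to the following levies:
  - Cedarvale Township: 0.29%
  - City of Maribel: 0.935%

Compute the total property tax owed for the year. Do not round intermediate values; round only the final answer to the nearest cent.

$341.18

Assessed value = $107,800 × 0.481 = $51,851.8
Taxable value = $51,851.8 − $24,000 = $27,851.8
Cedarvale Township: $27,851.8 × 0.0029 = $80.77022
City of Maribel: $27,851.8 × 0.00935 = $260.41433
Total = $80.77022 + $260.41433 = $341.18455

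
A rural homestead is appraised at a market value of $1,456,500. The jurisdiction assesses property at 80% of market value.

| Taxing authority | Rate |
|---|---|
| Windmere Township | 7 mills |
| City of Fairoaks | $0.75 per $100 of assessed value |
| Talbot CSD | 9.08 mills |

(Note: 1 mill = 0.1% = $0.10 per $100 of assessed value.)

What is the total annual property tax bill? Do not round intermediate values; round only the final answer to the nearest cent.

Assessed value = $1,456,500 × 0.8 = $1,165,200
Windmere Township: $1,165,200 × 0.007 = $8,156.4
City of Fairoaks: $1,165,200 × 0.0075 = $8,739
Talbot CSD: $1,165,200 × 0.00908 = $10,580.016
Total = $27,475.416

$27,475.42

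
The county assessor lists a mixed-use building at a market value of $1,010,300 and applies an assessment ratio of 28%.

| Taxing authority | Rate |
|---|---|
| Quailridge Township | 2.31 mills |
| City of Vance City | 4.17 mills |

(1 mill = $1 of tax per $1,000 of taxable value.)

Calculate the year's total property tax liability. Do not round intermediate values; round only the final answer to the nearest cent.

Assessed value = $1,010,300 × 0.28 = $282,884
Quailridge Township: $282,884 × 0.00231 = $653.46204
City of Vance City: $282,884 × 0.00417 = $1,179.62628
Total = $653.46204 + $1,179.62628 = $1,833.08832

$1,833.09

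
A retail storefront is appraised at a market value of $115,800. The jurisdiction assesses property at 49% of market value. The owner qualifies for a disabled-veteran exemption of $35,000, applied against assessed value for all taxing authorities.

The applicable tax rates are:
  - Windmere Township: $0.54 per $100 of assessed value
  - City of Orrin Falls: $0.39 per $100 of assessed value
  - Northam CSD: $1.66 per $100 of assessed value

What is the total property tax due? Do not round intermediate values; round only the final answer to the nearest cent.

Assessed value = $115,800 × 0.49 = $56,742
Taxable value = $56,742 − $35,000 = $21,742
Windmere Township: $21,742 × 0.0054 = $117.4068
City of Orrin Falls: $21,742 × 0.0039 = $84.7938
Northam CSD: $21,742 × 0.0166 = $360.9172
Total = $117.4068 + $84.7938 + $360.9172 = $563.1178

$563.12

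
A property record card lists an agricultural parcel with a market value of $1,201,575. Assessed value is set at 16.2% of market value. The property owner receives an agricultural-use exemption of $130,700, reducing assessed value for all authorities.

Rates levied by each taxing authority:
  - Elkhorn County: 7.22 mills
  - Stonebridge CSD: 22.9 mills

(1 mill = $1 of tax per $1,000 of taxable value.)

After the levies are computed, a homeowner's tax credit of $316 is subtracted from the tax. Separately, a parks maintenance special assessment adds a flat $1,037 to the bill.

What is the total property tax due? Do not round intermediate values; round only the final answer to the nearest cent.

Assessed value = $1,201,575 × 0.162 = $194,655.15
Taxable value = $194,655.15 − $130,700 = $63,955.15
Elkhorn County: $63,955.15 × 0.00722 = $461.756183
Stonebridge CSD: $63,955.15 × 0.0229 = $1,464.572935
Levies subtotal = $1,926.329118
After credit = $1,926.329118 − $316 = $1,610.329118
Total = $1,610.329118 + $1,037 = $2,647.329118

$2,647.33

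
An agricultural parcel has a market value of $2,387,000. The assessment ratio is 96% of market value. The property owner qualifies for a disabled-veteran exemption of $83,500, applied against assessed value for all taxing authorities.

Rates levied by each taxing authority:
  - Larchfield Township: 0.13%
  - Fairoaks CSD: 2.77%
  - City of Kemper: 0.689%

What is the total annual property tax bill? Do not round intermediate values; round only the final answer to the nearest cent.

$79,245.84

Assessed value = $2,387,000 × 0.96 = $2,291,520
Taxable value = $2,291,520 − $83,500 = $2,208,020
Larchfield Township: $2,208,020 × 0.0013 = $2,870.426
Fairoaks CSD: $2,208,020 × 0.0277 = $61,162.154
City of Kemper: $2,208,020 × 0.00689 = $15,213.2578
Total = $2,870.426 + $61,162.154 + $15,213.2578 = $79,245.8378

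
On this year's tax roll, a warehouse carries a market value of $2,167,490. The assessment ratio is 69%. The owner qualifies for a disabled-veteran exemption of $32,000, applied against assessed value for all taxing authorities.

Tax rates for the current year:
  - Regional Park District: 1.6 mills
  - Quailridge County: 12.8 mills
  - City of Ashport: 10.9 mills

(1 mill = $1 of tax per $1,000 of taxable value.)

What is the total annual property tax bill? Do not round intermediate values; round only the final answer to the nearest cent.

Assessed value = $2,167,490 × 0.69 = $1,495,568.1
Taxable value = $1,495,568.1 − $32,000 = $1,463,568.1
Regional Park District: $1,463,568.1 × 0.0016 = $2,341.70896
Quailridge County: $1,463,568.1 × 0.0128 = $18,733.67168
City of Ashport: $1,463,568.1 × 0.0109 = $15,952.89229
Total = $2,341.70896 + $18,733.67168 + $15,952.89229 = $37,028.27293

$37,028.27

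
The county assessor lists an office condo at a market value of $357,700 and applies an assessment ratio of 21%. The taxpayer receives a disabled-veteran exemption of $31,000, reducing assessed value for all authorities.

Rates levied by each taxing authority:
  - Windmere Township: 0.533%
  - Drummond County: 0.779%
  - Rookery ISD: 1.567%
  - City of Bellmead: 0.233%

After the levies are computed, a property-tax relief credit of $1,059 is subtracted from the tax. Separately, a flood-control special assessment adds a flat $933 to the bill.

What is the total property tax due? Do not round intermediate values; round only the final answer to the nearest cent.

$1,246.92

Assessed value = $357,700 × 0.21 = $75,117
Taxable value = $75,117 − $31,000 = $44,117
Windmere Township: $44,117 × 0.00533 = $235.14361
Drummond County: $44,117 × 0.00779 = $343.67143
Rookery ISD: $44,117 × 0.01567 = $691.31339
City of Bellmead: $44,117 × 0.00233 = $102.79261
Levies subtotal = $1,372.92104
After credit = $1,372.92104 − $1,059 = $313.92104
Total = $313.92104 + $933 = $1,246.92104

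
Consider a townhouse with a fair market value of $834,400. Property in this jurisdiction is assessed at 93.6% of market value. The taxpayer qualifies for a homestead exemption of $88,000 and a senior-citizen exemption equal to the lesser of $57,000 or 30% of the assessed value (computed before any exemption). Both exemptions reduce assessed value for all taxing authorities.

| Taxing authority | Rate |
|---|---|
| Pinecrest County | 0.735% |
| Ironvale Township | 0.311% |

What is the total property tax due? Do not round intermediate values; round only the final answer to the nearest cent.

Assessed value = $834,400 × 0.936 = $780,998.4
Senior-citizen exemption = min($57,000, 30% × $780,998.4) = min($57,000, $234,299.52) = $57,000 (dollar cap binds)
Taxable value = $780,998.4 − $88,000 − $57,000 = $635,998.4
Pinecrest County: $635,998.4 × 0.00735 = $4,674.58824
Ironvale Township: $635,998.4 × 0.00311 = $1,977.955024
Total = $6,652.543264

$6,652.54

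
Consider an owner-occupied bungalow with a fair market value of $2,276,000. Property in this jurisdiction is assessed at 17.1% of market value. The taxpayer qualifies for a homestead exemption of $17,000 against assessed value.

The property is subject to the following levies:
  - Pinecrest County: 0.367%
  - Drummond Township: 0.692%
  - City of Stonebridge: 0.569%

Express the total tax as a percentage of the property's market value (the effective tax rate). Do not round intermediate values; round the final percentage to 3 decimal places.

Assessed value = $2,276,000 × 0.171 = $389,196
Taxable value = $389,196 − $17,000 = $372,196
Pinecrest County: $372,196 × 0.00367 = $1,365.95932
Drummond Township: $372,196 × 0.00692 = $2,575.59632
City of Stonebridge: $372,196 × 0.00569 = $2,117.79524
Total tax = $6,059.35088
Effective rate = $6,059.35088 ÷ $2,276,000 = 0.266% of market value

0.266%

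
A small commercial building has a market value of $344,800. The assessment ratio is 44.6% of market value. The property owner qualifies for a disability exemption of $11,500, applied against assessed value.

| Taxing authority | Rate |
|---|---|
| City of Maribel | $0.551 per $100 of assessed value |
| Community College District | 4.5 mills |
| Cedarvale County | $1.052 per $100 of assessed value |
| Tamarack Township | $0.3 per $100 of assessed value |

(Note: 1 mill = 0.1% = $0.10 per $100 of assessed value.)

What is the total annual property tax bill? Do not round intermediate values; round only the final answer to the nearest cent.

Assessed value = $344,800 × 0.446 = $153,780.8
Taxable value = $153,780.8 − $11,500 = $142,280.8
City of Maribel: $142,280.8 × 0.00551 = $783.967208
Community College District: $142,280.8 × 0.0045 = $640.2636
Cedarvale County: $142,280.8 × 0.01052 = $1,496.794016
Tamarack Township: $142,280.8 × 0.003 = $426.8424
Total = $3,347.867224

$3,347.87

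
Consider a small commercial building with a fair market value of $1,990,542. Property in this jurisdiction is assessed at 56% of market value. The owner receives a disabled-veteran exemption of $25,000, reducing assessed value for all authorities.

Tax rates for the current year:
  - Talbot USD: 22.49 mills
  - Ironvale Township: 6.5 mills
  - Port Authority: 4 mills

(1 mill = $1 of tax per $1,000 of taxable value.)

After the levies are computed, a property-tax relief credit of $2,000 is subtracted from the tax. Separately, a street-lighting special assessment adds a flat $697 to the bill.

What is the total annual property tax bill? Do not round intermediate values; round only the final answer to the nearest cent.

Assessed value = $1,990,542 × 0.56 = $1,114,703.52
Taxable value = $1,114,703.52 − $25,000 = $1,089,703.52
Talbot USD: $1,089,703.52 × 0.02249 = $24,507.4321648
Ironvale Township: $1,089,703.52 × 0.0065 = $7,083.07288
Port Authority: $1,089,703.52 × 0.004 = $4,358.81408
Levies subtotal = $35,949.3191248
After credit = $35,949.3191248 − $2,000 = $33,949.3191248
Total = $33,949.3191248 + $697 = $34,646.3191248

$34,646.32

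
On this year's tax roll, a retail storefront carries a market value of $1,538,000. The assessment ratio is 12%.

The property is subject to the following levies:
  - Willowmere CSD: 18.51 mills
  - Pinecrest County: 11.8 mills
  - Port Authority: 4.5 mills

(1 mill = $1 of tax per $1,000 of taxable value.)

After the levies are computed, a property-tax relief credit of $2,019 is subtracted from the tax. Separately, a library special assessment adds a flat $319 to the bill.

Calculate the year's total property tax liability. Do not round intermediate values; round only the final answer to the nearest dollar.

$4,725

Assessed value = $1,538,000 × 0.12 = $184,560
Willowmere CSD: $184,560 × 0.01851 = $3,416.2056
Pinecrest County: $184,560 × 0.0118 = $2,177.808
Port Authority: $184,560 × 0.0045 = $830.52
Levies subtotal = $6,424.5336
After credit = $6,424.5336 − $2,019 = $4,405.5336
Total = $4,405.5336 + $319 = $4,724.5336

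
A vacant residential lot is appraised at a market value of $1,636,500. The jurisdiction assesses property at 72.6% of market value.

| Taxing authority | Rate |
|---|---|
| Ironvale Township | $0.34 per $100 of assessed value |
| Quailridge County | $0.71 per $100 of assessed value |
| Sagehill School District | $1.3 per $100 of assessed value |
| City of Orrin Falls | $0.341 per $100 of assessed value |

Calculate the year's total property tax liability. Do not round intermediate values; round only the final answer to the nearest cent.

$31,971.74

Assessed value = $1,636,500 × 0.726 = $1,188,099
Ironvale Township: $1,188,099 × 0.0034 = $4,039.5366
Quailridge County: $1,188,099 × 0.0071 = $8,435.5029
Sagehill School District: $1,188,099 × 0.013 = $15,445.287
City of Orrin Falls: $1,188,099 × 0.00341 = $4,051.41759
Total = $4,039.5366 + $8,435.5029 + $15,445.287 + $4,051.41759 = $31,971.74409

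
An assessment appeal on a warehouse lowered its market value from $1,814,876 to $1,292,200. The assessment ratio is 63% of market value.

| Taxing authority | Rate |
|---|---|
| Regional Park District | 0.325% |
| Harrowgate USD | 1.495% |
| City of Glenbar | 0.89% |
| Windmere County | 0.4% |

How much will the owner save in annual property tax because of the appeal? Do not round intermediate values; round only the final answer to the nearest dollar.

$10,241

Old assessed value = $1,814,876 × 0.63 = $1,143,371.88
New assessed value = $1,292,200 × 0.63 = $814,086
Combined rate = 0.00325 + 0.01495 + 0.0089 + 0.004 = 0.0311
Old tax = $1,143,371.88 × 0.0311 = $35,558.865468
New tax = $814,086 × 0.0311 = $25,318.0746
Reduction = $35,558.865468 − $25,318.0746 = $10,240.790868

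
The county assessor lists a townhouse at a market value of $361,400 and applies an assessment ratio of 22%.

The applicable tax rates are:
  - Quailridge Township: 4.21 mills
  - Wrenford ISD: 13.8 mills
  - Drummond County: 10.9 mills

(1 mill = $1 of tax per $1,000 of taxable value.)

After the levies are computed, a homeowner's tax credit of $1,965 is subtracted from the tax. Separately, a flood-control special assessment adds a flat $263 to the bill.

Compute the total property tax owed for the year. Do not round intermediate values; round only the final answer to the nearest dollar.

Assessed value = $361,400 × 0.22 = $79,508
Quailridge Township: $79,508 × 0.00421 = $334.72868
Wrenford ISD: $79,508 × 0.0138 = $1,097.2104
Drummond County: $79,508 × 0.0109 = $866.6372
Levies subtotal = $2,298.57628
After credit = $2,298.57628 − $1,965 = $333.57628
Total = $333.57628 + $263 = $596.57628

$597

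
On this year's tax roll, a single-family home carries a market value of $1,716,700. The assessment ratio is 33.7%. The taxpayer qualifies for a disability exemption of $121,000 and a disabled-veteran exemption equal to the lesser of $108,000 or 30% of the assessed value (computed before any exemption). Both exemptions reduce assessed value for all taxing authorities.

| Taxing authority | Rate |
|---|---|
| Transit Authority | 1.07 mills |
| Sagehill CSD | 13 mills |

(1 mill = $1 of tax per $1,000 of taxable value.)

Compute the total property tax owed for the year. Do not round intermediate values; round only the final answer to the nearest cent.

Assessed value = $1,716,700 × 0.337 = $578,527.9
Disabled-veteran exemption = min($108,000, 30% × $578,527.9) = min($108,000, $173,558.37) = $108,000 (dollar cap binds)
Taxable value = $578,527.9 − $121,000 − $108,000 = $349,527.9
Transit Authority: $349,527.9 × 0.00107 = $373.994853
Sagehill CSD: $349,527.9 × 0.013 = $4,543.8627
Total = $4,917.857553

$4,917.86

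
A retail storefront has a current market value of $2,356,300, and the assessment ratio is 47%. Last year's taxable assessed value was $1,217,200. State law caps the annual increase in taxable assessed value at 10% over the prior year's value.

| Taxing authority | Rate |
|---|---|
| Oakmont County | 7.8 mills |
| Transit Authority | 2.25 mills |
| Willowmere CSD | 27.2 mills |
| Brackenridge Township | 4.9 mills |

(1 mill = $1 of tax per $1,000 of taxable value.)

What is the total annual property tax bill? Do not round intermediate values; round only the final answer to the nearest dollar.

Uncapped assessed value = $2,356,300 × 0.47 = $1,107,461
Cap limit = $1,217,200 × 1.1 = $1,338,920
Taxable assessed value = min($1,107,461, $1,338,920) = $1,107,461 (cap does not bind)
Oakmont County: $1,107,461 × 0.0078 = $8,638.1958
Transit Authority: $1,107,461 × 0.00225 = $2,491.78725
Willowmere CSD: $1,107,461 × 0.0272 = $30,122.9392
Brackenridge Township: $1,107,461 × 0.0049 = $5,426.5589
Total = $46,679.48115

$46,679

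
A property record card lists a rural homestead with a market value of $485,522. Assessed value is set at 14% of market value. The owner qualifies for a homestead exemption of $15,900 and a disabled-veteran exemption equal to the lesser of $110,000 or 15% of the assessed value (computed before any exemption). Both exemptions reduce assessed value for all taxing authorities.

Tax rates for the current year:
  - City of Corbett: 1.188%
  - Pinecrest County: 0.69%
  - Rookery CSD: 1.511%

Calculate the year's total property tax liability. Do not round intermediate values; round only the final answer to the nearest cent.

Assessed value = $485,522 × 0.14 = $67,973.08
Disabled-veteran exemption = min($110,000, 15% × $67,973.08) = min($110,000, $10,195.962) = $10,195.962 (percentage binds)
Taxable value = $67,973.08 − $15,900 − $10,195.962 = $41,877.118
City of Corbett: $41,877.118 × 0.01188 = $497.50016184
Pinecrest County: $41,877.118 × 0.0069 = $288.9521142
Rookery CSD: $41,877.118 × 0.01511 = $632.76325298
Total = $1,419.21552902

$1,419.22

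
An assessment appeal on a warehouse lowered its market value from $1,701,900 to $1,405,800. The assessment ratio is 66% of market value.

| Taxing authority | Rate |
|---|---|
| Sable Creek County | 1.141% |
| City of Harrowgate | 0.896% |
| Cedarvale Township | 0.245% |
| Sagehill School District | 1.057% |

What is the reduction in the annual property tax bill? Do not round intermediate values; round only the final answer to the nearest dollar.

Old assessed value = $1,701,900 × 0.66 = $1,123,254
New assessed value = $1,405,800 × 0.66 = $927,828
Combined rate = 0.01141 + 0.00896 + 0.00245 + 0.01057 = 0.03339
Old tax = $1,123,254 × 0.03339 = $37,505.45106
New tax = $927,828 × 0.03339 = $30,980.17692
Reduction = $37,505.45106 − $30,980.17692 = $6,525.27414

$6,525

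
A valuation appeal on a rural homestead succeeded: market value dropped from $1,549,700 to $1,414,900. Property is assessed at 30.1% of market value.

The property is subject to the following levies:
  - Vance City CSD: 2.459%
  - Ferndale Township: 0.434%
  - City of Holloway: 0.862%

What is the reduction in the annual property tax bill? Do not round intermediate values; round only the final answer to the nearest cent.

Old assessed value = $1,549,700 × 0.301 = $466,459.7
New assessed value = $1,414,900 × 0.301 = $425,884.9
Combined rate = 0.02459 + 0.00434 + 0.00862 = 0.03755
Old tax = $466,459.7 × 0.03755 = $17,515.561735
New tax = $425,884.9 × 0.03755 = $15,991.977995
Reduction = $17,515.561735 − $15,991.977995 = $1,523.58374

$1,523.58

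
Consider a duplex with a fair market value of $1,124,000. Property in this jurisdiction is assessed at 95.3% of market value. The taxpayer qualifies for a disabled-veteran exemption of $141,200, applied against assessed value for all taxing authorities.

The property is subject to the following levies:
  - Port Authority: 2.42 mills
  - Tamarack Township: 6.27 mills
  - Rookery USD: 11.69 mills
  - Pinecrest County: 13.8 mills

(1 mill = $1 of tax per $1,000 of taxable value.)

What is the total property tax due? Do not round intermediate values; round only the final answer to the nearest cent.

$31,786.44

Assessed value = $1,124,000 × 0.953 = $1,071,172
Taxable value = $1,071,172 − $141,200 = $929,972
Port Authority: $929,972 × 0.00242 = $2,250.53224
Tamarack Township: $929,972 × 0.00627 = $5,830.92444
Rookery USD: $929,972 × 0.01169 = $10,871.37268
Pinecrest County: $929,972 × 0.0138 = $12,833.6136
Total = $2,250.53224 + $5,830.92444 + $10,871.37268 + $12,833.6136 = $31,786.44296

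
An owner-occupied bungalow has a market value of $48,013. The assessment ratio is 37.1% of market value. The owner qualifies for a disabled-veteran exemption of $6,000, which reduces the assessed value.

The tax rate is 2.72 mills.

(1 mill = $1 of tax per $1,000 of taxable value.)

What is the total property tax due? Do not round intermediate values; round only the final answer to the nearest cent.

Assessed value = $48,013 × 0.371 = $17,812.823
Taxable value = $17,812.823 − $6,000 = $11,812.823
Tax = $11,812.823 × 0.00272 = $32.13087856

$32.13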